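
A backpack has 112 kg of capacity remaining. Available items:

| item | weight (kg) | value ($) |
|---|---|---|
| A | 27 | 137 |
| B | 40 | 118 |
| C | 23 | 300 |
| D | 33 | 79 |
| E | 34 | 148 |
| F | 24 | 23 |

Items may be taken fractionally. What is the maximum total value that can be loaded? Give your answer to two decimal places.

667.60

Order: C (300/23=13.04) > A (137/27=5.07) > E (148/34=4.35) > B (118/40=2.95) > D (79/33=2.39) > F (23/24=0.96)
Fill: take C (23 @ 300) → take A (27 @ 137) → take E (34 @ 148) → take 28/40 of B → 82.60; 112/112 used.
Total value = 667.60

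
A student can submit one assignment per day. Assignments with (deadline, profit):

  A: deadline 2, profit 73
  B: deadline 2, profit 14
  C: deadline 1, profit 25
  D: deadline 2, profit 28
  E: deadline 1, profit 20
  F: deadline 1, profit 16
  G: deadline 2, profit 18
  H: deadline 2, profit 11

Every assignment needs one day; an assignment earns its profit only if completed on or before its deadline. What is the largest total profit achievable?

Profit order: A=73 D=28 C=25 E=20 G=18 F=16 B=14 H=11
Assign: A→slot 2, D→slot 1, C skipped, E skipped, G skipped, F skipped, B skipped, H skipped.
Slots: [1:D] [2:A]
Profit = 28 + 73 = 101

101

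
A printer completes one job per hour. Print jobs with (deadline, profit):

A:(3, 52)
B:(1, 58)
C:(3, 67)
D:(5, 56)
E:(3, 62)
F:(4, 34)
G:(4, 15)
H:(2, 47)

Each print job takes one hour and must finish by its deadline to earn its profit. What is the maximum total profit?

Take jobs in profit order; each goes to the latest open slot no later than its deadline.
Profit order: C=67 E=62 B=58 D=56 A=52 H=47 F=34 G=15
Assign: C→slot 3, E→slot 2, B→slot 1, D→slot 5, A skipped, H skipped, F→slot 4, G skipped.
Slots: [1:B] [2:E] [3:C] [4:F] [5:D]
Profit = 58 + 62 + 67 + 34 + 56 = 277

277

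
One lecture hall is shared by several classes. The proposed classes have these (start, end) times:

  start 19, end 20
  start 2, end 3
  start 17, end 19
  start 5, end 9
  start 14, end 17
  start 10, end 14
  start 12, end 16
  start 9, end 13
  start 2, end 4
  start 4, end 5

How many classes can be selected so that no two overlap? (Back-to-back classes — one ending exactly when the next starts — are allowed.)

Order by finish time; keep every interval that doesn't clash with the previous kept one.
By end time: (2,3), (2,4), (4,5), (5,9), (9,13), (10,14), (12,16), (14,17), (17,19), (19,20).
Pick (2,3); next start ≥ 3 → (4,5); next start ≥ 5 → (5,9); next start ≥ 9 → (9,13); next start ≥ 13 → (14,17); next start ≥ 17 → (17,19); next start ≥ 19 → (19,20).
Selected 7 classes.

7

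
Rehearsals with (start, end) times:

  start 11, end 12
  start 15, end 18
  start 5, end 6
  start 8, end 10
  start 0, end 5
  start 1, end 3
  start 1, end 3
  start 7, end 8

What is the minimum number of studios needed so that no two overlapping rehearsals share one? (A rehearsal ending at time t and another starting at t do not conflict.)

The answer is the maximum number of intervals overlapping at any instant.
Events (time:±→running): 0:+→1 1:+→2 1:+→3 … peak 3.

3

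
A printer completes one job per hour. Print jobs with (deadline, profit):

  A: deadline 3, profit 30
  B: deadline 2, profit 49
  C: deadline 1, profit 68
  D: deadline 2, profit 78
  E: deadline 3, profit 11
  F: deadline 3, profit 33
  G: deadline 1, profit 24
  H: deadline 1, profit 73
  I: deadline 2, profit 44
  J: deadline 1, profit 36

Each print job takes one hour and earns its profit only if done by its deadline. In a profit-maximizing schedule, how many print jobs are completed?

Profit order: D=78 H=73 C=68 B=49 I=44 J=36 F=33 A=30 G=24 E=11
Assign: D→slot 2, H→slot 1, C skipped, B skipped, I skipped, J skipped, F→slot 3, A skipped, G skipped, E skipped.
Slots: [1:H] [2:D] [3:F]
3 of 10 scheduled.

3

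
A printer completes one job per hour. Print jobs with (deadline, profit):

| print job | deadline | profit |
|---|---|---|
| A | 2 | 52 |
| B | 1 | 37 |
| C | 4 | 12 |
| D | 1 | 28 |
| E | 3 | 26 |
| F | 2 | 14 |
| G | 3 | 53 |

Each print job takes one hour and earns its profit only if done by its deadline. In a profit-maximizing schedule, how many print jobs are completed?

By profit: G(d3,53), A(d2,52), B(d1,37), D(d1,28), E(d3,26), F(d2,14), C(d4,12)
G→slot 3; A→slot 2; B→slot 1; D skipped; E skipped; F skipped; C→slot 4.
4 of 7 scheduled.

4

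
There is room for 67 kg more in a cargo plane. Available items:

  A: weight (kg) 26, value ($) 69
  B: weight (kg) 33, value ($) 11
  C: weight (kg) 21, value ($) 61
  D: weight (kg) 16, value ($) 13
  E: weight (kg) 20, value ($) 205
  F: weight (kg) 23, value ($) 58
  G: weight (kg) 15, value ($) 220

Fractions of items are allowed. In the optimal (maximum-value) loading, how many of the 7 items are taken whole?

Sort by value per unit weight and fill in that order.
Order: G (220/15=14.67) > E (205/20=10.25) > C (61/21=2.90) > A (69/26=2.65) > F (58/23=2.52) > D (13/16=0.81) > B (11/33=0.33)
Fill: take G (15 @ 220) → take E (20 @ 205) → take C (21 @ 61) → take 11/26 of A → 29.19; 67/67 used.
3 item(s) taken whole; one partial (take 11/26 of A).

3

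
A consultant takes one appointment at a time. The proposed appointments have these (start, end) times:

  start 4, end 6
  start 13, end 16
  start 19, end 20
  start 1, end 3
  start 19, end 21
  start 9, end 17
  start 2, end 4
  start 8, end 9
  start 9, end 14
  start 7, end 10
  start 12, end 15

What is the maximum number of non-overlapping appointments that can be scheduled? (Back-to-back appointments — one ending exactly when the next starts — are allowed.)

5

Sort by end time and greedily take each interval whose start is ≥ the last chosen end.
By end time: (1,3), (2,4), (4,6), (8,9), (7,10), (9,14), (12,15), (13,16), (9,17), (19,20), (19,21).
Pick (1,3); next start ≥ 3 → (4,6); next start ≥ 6 → (8,9); next start ≥ 9 → (9,14); next start ≥ 14 → (19,20).
Selected 5 appointments.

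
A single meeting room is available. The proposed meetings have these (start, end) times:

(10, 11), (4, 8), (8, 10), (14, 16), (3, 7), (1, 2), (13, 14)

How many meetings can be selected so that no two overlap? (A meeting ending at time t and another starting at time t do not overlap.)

6

By end time: (1,2), (3,7), (4,8), (8,10), (10,11), (13,14), (14,16).
Pick (1,2); next start ≥ 2 → (3,7); next start ≥ 7 → (8,10); next start ≥ 10 → (10,11); next start ≥ 11 → (13,14); next start ≥ 14 → (14,16).
Selected 6 meetings.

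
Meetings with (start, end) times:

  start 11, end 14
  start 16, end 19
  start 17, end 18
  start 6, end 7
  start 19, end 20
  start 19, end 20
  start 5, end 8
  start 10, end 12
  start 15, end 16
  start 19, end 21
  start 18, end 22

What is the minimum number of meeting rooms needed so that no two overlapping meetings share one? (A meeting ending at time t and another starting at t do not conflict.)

Events (time:±→running): 5:+→1 6:+→2 7:-→1 8:-→0 10:+→1 11:+→2 12:-→1 14:-→0 15:+→1 16:-→0 16:+→1 17:+→2 18:-→1 18:+→2 19:-→1 19:+→2 19:+→3 19:+→4 … peak 4.

4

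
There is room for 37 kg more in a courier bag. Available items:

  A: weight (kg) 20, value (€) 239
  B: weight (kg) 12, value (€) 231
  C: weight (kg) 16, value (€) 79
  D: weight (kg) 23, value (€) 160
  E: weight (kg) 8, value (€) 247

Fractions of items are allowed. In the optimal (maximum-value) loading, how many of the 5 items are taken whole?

2

Order: E (247/8=30.88) > B (231/12=19.25) > A (239/20=11.95) > D (160/23=6.96) > C (79/16=4.94)
Fill: take E (8 @ 247) → take B (12 @ 231) → take 17/20 of A → 203.15; 37/37 used.
2 item(s) taken whole; one partial (take 17/20 of A).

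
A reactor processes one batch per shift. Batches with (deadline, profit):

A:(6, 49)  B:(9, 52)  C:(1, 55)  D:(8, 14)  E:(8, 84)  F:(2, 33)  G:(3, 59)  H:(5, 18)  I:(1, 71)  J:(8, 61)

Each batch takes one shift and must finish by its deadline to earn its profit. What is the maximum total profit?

Sort by profit descending; place each in the latest free slot ≤ its deadline.
By profit: E(d8,84), I(d1,71), J(d8,61), G(d3,59), C(d1,55), B(d9,52), A(d6,49), F(d2,33), H(d5,18), D(d8,14)
E→slot 8; I→slot 1; J→slot 7; G→slot 3; C skipped; B→slot 9; A→slot 6; F→slot 2; H→slot 5; D→slot 4.
Profit = 71 + 33 + 59 + 14 + 18 + 49 + 61 + 84 + 52 = 441

441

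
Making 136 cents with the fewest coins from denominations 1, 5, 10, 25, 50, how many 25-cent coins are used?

Greedy: take as many of the largest coin as possible, then repeat with the remainder.
136 = 2×50 + 1×25 + 1×10 + 1×1
Count of 25: 1

1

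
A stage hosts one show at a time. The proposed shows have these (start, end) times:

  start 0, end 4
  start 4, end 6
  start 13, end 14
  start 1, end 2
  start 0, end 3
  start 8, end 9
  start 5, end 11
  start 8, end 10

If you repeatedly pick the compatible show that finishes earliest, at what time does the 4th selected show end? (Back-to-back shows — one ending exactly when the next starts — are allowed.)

14

Order by finish time; keep every interval that doesn't clash with the previous kept one.
By end time: (1,2), (0,3), (0,4), (4,6), (8,9), (8,10), (5,11), (13,14).
Pick (1,2); next start ≥ 2 → (4,6); next start ≥ 6 → (8,9); next start ≥ 9 → (13,14).
Selected: (1,2) (4,6) (8,9) (13,14)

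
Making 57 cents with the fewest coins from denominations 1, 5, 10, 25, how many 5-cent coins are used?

57 = 2×25 + 1×5 + 2×1
Count of 5: 1

1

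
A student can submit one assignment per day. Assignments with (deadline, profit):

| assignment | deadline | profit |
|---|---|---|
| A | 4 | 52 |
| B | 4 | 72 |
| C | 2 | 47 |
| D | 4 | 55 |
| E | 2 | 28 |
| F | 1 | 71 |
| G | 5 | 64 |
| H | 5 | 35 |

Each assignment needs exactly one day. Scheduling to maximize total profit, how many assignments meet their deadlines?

5

Take jobs in profit order; each goes to the latest open slot no later than its deadline.
By profit: B(d4,72), F(d1,71), G(d5,64), D(d4,55), A(d4,52), C(d2,47), H(d5,35), E(d2,28)
B→slot 4; F→slot 1; G→slot 5; D→slot 3; A→slot 2; C skipped; H skipped; E skipped.
5 of 8 scheduled.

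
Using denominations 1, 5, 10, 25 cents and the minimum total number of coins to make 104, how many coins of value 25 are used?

Use the largest denomination that fits, subtract, and repeat.
104 = 4×25 + 4×1
Count of 25: 4

4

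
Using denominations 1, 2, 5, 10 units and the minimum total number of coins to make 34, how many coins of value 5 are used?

Greedy: take as many of the largest coin as possible, then repeat with the remainder.
34 − 3×10→4 − 2×2→0
Count of 5: 0

0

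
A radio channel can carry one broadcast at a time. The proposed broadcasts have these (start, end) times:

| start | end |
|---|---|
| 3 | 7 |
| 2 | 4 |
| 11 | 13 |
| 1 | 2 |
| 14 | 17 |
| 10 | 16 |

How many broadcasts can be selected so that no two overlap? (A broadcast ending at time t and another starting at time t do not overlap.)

4

Greedy by earliest finish: after sorting by end time, pick each interval compatible with the last pick.
Sorted by end: (1,2)  (2,4)  (3,7)  (11,13)  (10,16)  (14,17)
take (1,2); take (2,4); take (11,13); take (14,17).
Selected 4 broadcasts.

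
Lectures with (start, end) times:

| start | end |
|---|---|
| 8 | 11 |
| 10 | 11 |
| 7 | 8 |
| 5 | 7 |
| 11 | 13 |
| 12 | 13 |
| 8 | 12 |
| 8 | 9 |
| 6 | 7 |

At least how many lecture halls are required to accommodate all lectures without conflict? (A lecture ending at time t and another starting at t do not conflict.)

3

Events (time:±→running): 5:+→1 6:+→2 7:-→1 7:-→0 7:+→1 8:-→0 8:+→1 8:+→2 8:+→3 … peak 3.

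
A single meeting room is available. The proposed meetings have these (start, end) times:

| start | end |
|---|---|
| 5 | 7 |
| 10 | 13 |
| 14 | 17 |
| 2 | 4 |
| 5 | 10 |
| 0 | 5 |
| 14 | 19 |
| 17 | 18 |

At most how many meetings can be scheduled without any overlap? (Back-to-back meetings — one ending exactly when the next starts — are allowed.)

5

Greedy by earliest finish: after sorting by end time, pick each interval compatible with the last pick.
Sorted by end: (2,4)  (0,5)  (5,7)  (5,10)  (10,13)  (14,17)  (17,18)  (14,19)
take (2,4); take (5,7); skip (5,10); take (10,13); take (14,17); take (17,18).
Selected 5 meetings.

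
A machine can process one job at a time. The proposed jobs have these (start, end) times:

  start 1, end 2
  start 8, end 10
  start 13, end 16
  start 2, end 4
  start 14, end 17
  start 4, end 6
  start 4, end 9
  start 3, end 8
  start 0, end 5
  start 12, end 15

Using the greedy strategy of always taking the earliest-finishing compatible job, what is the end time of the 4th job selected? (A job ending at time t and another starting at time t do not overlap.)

By end time: (1,2), (2,4), (0,5), (4,6), (3,8), (4,9), (8,10), (12,15), (13,16), (14,17).
Pick (1,2); next start ≥ 2 → (2,4); next start ≥ 4 → (4,6); next start ≥ 6 → (8,10); next start ≥ 10 → (12,15).
Selected: (1,2) (2,4) (4,6) (8,10) (12,15)

10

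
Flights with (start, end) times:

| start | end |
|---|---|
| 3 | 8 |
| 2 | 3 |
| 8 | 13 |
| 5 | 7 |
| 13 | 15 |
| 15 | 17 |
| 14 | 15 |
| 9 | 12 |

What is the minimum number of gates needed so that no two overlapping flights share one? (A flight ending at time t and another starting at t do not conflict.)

2

Events (time:±→running): 2:+→1 3:-→0 3:+→1 5:+→2 … peak 2.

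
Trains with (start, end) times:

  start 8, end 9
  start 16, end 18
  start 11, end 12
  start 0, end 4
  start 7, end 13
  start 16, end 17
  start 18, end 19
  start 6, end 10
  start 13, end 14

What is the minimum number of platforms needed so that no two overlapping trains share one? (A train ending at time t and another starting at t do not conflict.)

Events (time:±→running): 0:+→1 4:-→0 6:+→1 7:+→2 8:+→3 … peak 3.

3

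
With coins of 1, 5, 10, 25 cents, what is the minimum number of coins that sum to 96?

6

96 − 3×25→21 − 2×10→1 − 1×1→0
Total coins = 3 + 2 + 1 = 6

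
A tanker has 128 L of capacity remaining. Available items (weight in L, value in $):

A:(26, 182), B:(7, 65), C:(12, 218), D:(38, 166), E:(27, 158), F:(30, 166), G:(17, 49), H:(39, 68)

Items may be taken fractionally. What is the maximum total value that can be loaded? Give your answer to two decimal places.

902.58

Order: C (218/12=18.17) > B (65/7=9.29) > A (182/26=7.00) > E (158/27=5.85) > F (166/30=5.53) > D (166/38=4.37) > G (49/17=2.88) > H (68/39=1.74)
Fill: take C (12 @ 218) → take B (7 @ 65) → take A (26 @ 182) → take E (27 @ 158) → take F (30 @ 166) → take 26/38 of D → 113.58; 128/128 used.
Total value = 902.58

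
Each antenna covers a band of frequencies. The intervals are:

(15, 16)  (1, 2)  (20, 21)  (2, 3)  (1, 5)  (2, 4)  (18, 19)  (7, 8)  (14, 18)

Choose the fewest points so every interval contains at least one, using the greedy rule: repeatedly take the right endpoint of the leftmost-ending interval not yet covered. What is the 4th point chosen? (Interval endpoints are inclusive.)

Process intervals by earliest right end; each time one isn't hit yet, stab at its right endpoint.
Sorted: [1,2] [2,3] [2,4] [1,5] [7,8] [15,16] [14,18] [18,19] [20,21]
{[1,2],[2,3],[2,4],[1,5]} hit by 2; {[7,8]} hit by 8; {[15,16],[14,18]} hit by 16; {[18,19]} hit by 19; {[20,21]} hit by 21.
Points: 2, 8, 16, 19, 21 (5 total).

19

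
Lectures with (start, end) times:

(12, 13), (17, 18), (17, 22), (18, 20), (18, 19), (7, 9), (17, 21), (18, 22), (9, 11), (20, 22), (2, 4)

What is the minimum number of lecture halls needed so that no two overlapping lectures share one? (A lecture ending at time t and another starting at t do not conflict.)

Events (time:±→running): 2:+→1 4:-→0 7:+→1 9:-→0 9:+→1 11:-→0 12:+→1 13:-→0 17:+→1 17:+→2 17:+→3 18:-→2 18:+→3 18:+→4 18:+→5 … peak 5.

5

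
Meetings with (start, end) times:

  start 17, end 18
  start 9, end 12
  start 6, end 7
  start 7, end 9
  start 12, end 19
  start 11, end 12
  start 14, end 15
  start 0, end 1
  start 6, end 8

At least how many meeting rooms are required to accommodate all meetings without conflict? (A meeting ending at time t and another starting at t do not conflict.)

2

Events (time:±→running): 0:+→1 1:-→0 6:+→1 6:+→2 … peak 2.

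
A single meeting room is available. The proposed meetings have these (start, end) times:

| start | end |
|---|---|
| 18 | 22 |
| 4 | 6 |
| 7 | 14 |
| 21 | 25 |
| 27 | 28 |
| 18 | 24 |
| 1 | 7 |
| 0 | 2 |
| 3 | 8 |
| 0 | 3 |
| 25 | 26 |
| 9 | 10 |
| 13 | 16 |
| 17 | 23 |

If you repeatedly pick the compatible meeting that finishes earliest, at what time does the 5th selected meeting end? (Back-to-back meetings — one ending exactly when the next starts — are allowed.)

22

Greedy by earliest finish: after sorting by end time, pick each interval compatible with the last pick.
By end time: (0,2), (0,3), (4,6), (1,7), (3,8), (9,10), (7,14), (13,16), (18,22), (17,23), (18,24), (21,25), (25,26), (27,28).
Pick (0,2); next start ≥ 2 → (4,6); next start ≥ 6 → (9,10); next start ≥ 10 → (13,16); next start ≥ 16 → (18,22); next start ≥ 22 → (25,26); next start ≥ 26 → (27,28).
Selected: (0,2) (4,6) (9,10) (13,16) (18,22) (25,26) (27,28)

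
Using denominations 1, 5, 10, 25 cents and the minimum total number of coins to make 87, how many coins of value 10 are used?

87 = 3×25 + 1×10 + 2×1
Count of 10: 1

1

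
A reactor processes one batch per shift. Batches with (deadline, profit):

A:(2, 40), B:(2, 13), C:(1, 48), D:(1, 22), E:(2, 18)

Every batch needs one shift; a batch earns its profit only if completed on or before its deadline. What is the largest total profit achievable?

88

Take jobs in profit order; each goes to the latest open slot no later than its deadline.
Profit order: C=48 A=40 D=22 E=18 B=13
Assign: C→slot 1, A→slot 2, D skipped, E skipped, B skipped.
Slots: [1:C] [2:A]
Profit = 48 + 40 = 88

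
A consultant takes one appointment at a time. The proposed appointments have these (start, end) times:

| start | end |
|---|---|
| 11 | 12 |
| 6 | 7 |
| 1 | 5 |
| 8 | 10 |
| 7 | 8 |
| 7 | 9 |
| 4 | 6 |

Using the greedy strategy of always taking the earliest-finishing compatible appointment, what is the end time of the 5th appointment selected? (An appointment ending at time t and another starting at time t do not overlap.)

12

Sorted by end: (1,5)  (4,6)  (6,7)  (7,8)  (7,9)  (8,10)  (11,12)
take (1,5); take (6,7); take (7,8); take (8,10); take (11,12).
Selected: (1,5) (6,7) (7,8) (8,10) (11,12)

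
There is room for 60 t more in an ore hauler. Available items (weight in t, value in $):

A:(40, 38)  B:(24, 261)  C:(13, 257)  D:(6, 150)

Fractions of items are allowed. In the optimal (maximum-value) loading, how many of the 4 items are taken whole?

Order: D (150/6=25.00) > C (257/13=19.77) > B (261/24=10.88) > A (38/40=0.95)
Fill: take D (6 @ 150) → take C (13 @ 257) → take B (24 @ 261) → take 17/40 of A → 16.15; 60/60 used.
3 item(s) taken whole; one partial (take 17/40 of A).

3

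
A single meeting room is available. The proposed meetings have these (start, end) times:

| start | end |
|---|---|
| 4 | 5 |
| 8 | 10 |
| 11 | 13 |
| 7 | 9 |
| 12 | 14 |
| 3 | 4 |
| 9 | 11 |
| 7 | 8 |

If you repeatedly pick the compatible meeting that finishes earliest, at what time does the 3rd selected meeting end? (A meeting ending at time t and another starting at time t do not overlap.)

Order by finish time; keep every interval that doesn't clash with the previous kept one.
Sorted by end: (3,4)  (4,5)  (7,8)  (7,9)  (8,10)  (9,11)  (11,13)  (12,14)
take (3,4); take (4,5); take (7,8); take (8,10); skip (9,11); take (11,13).
Selected: (3,4) (4,5) (7,8) (8,10) (11,13)

8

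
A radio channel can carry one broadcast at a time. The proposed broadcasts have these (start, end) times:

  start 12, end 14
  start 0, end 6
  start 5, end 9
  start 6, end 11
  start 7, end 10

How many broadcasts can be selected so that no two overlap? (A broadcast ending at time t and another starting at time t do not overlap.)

3

Greedy by earliest finish: after sorting by end time, pick each interval compatible with the last pick.
Sorted by end: (0,6)  (5,9)  (7,10)  (6,11)  (12,14)
take (0,6); take (7,10); take (12,14).
Selected 3 broadcasts.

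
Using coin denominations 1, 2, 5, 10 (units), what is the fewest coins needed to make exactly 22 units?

3

Use the largest denomination that fits, subtract, and repeat.
22 − 2×10→2 − 1×2→0
Total coins = 2 + 1 = 3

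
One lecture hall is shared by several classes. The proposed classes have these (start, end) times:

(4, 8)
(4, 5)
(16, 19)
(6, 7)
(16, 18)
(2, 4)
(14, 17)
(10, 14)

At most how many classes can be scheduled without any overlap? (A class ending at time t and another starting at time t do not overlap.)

By end time: (2,4), (4,5), (6,7), (4,8), (10,14), (14,17), (16,18), (16,19).
Pick (2,4); next start ≥ 4 → (4,5); next start ≥ 5 → (6,7); next start ≥ 7 → (10,14); next start ≥ 14 → (14,17).
Selected 5 classes.

5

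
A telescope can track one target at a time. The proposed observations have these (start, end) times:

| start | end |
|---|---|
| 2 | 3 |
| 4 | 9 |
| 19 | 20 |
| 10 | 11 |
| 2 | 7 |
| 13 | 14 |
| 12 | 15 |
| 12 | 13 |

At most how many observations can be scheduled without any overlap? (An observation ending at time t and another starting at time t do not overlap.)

Greedy by earliest finish: after sorting by end time, pick each interval compatible with the last pick.
By end time: (2,3), (2,7), (4,9), (10,11), (12,13), (13,14), (12,15), (19,20).
Pick (2,3); next start ≥ 3 → (4,9); next start ≥ 9 → (10,11); next start ≥ 11 → (12,13); next start ≥ 13 → (13,14); next start ≥ 14 → (19,20).
Selected 6 observations.

6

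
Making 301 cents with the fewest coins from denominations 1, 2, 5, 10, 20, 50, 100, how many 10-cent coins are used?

301 − 3×100→1 − 1×1→0
Count of 10: 0

0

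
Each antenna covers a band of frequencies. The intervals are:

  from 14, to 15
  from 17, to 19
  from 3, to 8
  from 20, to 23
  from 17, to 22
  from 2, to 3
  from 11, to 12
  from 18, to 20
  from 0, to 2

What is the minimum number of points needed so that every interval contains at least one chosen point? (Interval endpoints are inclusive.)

Process intervals by earliest right end; each time one isn't hit yet, stab at its right endpoint.
Sorted: [0,2] [2,3] [3,8] [11,12] [14,15] [17,19] [18,20] [17,22] [20,23]
{[0,2],[2,3]} hit by 2; {[3,8]} hit by 8; {[11,12]} hit by 12; {[14,15]} hit by 15; {[17,19],[18,20],[17,22]} hit by 19; {[20,23]} hit by 23.
Points: 2, 8, 12, 15, 19, 23 (6 total).

6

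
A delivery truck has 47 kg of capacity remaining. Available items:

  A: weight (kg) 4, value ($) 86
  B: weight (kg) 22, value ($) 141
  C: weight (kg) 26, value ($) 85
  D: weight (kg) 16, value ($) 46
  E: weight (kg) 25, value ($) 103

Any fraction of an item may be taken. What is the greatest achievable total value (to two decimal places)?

313.52

Order: A (86/4=21.50) > B (141/22=6.41) > E (103/25=4.12) > C (85/26=3.27) > D (46/16=2.88)
Fill: take A (4 @ 86) → take B (22 @ 141) → take 21/25 of E → 86.52; 47/47 used.
Total value = 313.52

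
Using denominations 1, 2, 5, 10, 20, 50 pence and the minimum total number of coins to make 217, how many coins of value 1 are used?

0

217 − 4×50→17 − 1×10→7 − 1×5→2 − 1×2→0
Count of 1: 0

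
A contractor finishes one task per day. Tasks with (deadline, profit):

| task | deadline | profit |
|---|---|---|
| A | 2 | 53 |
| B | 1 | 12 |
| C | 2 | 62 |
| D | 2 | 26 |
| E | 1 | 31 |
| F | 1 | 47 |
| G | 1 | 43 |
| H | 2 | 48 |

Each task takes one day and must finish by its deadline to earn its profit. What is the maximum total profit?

Sort by profit descending; place each in the latest free slot ≤ its deadline.
By profit: C(d2,62), A(d2,53), H(d2,48), F(d1,47), G(d1,43), E(d1,31), D(d2,26), B(d1,12)
C→slot 2; A→slot 1; H skipped; F skipped; G skipped; E skipped; D skipped; B skipped.
Profit = 53 + 62 = 115

115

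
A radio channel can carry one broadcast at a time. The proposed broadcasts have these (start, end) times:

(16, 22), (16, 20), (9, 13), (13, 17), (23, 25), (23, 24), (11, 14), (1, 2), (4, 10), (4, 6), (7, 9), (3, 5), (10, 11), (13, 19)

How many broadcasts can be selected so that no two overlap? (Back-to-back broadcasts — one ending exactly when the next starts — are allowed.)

Sorted by end: (1,2)  (3,5)  (4,6)  (7,9)  (4,10)  (10,11)  (9,13)  (11,14)  (13,17)  (13,19)  (16,20)  (16,22)  (23,24)  (23,25)
take (1,2); take (3,5); take (7,9); skip (4,10); take (10,11); skip (9,13); take (11,14); skip (13,17); skip (13,19); take (16,20); take (23,24).
Selected 7 broadcasts.

7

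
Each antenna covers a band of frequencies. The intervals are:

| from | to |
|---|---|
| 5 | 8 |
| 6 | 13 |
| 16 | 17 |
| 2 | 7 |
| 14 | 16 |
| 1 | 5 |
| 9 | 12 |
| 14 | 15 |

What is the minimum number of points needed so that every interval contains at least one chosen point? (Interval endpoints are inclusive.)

4

Sort by right endpoint; whenever an interval is uncovered, place a point at its right end.
Sorted: [1,5] [2,7] [5,8] [9,12] [6,13] [14,15] [14,16] [16,17]
{[1,5],[2,7],[5,8]} hit by 5; {[9,12],[6,13]} hit by 12; {[14,15],[14,16]} hit by 15; {[16,17]} hit by 17.
Points: 5, 12, 15, 17 (4 total).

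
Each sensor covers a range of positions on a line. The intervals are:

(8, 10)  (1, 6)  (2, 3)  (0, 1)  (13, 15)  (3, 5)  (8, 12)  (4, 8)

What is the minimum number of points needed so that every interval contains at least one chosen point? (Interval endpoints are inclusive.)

4

Sorted: [0,1] [2,3] [3,5] [1,6] [4,8] [8,10] [8,12] [13,15]
{[0,1]} hit by 1; {[2,3],[3,5],[1,6]} hit by 3; {[4,8],[8,10],[8,12]} hit by 8; {[13,15]} hit by 15.
Points: 1, 3, 8, 15 (4 total).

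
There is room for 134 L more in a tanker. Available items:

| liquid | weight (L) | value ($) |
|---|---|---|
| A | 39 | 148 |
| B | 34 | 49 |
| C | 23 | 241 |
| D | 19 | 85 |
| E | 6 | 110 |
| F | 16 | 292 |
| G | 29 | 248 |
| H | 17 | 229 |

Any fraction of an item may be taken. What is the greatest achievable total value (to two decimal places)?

Ratios (sorted): E 18.33, F 18.25, H 13.47, C 10.48, G 8.55, D 4.47, A 3.79, B 1.44
take E (6 @ 110); take F (16 @ 292); take H (17 @ 229); take C (23 @ 241); take G (29 @ 248); take D (19 @ 85); take 24/39 of A → 91.08. Capacity used 134/134.
Total value = 1296.08

1296.08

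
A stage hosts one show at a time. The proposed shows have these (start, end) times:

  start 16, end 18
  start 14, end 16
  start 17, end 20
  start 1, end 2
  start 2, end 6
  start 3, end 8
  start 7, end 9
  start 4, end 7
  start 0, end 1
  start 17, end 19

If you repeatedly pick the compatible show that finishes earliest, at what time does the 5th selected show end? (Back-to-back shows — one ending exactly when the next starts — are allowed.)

Greedy by earliest finish: after sorting by end time, pick each interval compatible with the last pick.
By end time: (0,1), (1,2), (2,6), (4,7), (3,8), (7,9), (14,16), (16,18), (17,19), (17,20).
Pick (0,1); next start ≥ 1 → (1,2); next start ≥ 2 → (2,6); next start ≥ 6 → (7,9); next start ≥ 9 → (14,16); next start ≥ 16 → (16,18).
Selected: (0,1) (1,2) (2,6) (7,9) (14,16) (16,18)

16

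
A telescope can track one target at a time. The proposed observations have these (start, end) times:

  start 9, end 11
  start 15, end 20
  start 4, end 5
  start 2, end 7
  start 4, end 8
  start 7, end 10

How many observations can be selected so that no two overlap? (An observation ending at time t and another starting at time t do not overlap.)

3

Sorted by end: (4,5)  (2,7)  (4,8)  (7,10)  (9,11)  (15,20)
take (4,5); take (7,10); take (15,20).
Selected 3 observations.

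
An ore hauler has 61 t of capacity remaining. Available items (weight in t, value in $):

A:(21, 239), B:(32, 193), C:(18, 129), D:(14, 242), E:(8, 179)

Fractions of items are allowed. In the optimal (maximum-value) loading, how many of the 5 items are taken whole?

Order: E (179/8=22.38) > D (242/14=17.29) > A (239/21=11.38) > C (129/18=7.17) > B (193/32=6.03)
Fill: take E (8 @ 179) → take D (14 @ 242) → take A (21 @ 239) → take C (18 @ 129); 61/61 used.
4 item(s) taken whole.

4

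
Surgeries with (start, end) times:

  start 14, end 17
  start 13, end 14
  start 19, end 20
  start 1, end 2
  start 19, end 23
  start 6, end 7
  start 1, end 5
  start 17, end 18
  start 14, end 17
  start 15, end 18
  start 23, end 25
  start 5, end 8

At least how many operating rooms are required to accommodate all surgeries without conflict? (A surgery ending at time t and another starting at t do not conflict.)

Count concurrent intervals with a sweep; the peak is the room count.
Events (time:±→running): 1:+→1 1:+→2 2:-→1 5:-→0 5:+→1 6:+→2 7:-→1 8:-→0 13:+→1 14:-→0 14:+→1 14:+→2 15:+→3 … peak 3.

3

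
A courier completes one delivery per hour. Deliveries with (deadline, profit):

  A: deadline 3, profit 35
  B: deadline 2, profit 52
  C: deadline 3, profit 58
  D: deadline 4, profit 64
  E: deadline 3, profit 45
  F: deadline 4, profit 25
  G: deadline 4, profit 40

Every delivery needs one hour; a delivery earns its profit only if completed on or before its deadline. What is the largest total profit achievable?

219

By profit: D(d4,64), C(d3,58), B(d2,52), E(d3,45), G(d4,40), A(d3,35), F(d4,25)
D→slot 4; C→slot 3; B→slot 2; E→slot 1; G skipped; A skipped; F skipped.
Profit = 45 + 52 + 58 + 64 = 219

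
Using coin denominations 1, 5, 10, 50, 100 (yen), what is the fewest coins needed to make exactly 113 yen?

5

113 = 1×100 + 1×10 + 3×1
Total coins = 1 + 1 + 3 = 5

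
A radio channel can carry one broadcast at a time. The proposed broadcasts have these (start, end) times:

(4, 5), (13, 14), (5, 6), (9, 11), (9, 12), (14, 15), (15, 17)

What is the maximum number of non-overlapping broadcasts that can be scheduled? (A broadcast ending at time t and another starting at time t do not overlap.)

Sorted by end: (4,5)  (5,6)  (9,11)  (9,12)  (13,14)  (14,15)  (15,17)
take (4,5); take (5,6); take (9,11); take (13,14); take (14,15); take (15,17).
Selected 6 broadcasts.

6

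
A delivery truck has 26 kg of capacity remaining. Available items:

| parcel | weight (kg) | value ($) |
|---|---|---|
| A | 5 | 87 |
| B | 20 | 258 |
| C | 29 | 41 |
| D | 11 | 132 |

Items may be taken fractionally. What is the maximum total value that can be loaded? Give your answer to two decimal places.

Greedy by value/weight ratio, highest first.
Order: A (87/5=17.40) > B (258/20=12.90) > D (132/11=12.00) > C (41/29=1.41)
Fill: take A (5 @ 87) → take B (20 @ 258) → take 1/11 of D → 12.00; 26/26 used.
Total value = 357.00

357.00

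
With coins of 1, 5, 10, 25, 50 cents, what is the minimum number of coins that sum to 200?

200 = 4×50
Total coins = 4 = 4

4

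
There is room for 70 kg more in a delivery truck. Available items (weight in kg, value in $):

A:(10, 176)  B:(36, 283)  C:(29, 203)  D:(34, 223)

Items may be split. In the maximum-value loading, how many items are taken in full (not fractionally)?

Sort by value per unit weight and fill in that order.
Ratios (sorted): A 17.60, B 7.86, C 7.00, D 6.56
take A (10 @ 176); take B (36 @ 283); take 24/29 of C → 168.00. Capacity used 70/70.
2 item(s) taken whole; one partial (take 24/29 of C).

2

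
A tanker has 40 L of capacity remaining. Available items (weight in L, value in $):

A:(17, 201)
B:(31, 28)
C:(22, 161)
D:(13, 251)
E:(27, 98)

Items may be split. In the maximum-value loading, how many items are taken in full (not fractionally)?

2

Sort by value per unit weight and fill in that order.
Order: D (251/13=19.31) > A (201/17=11.82) > C (161/22=7.32) > E (98/27=3.63) > B (28/31=0.90)
Fill: take D (13 @ 251) → take A (17 @ 201) → take 10/22 of C → 73.18; 40/40 used.
2 item(s) taken whole; one partial (take 10/22 of C).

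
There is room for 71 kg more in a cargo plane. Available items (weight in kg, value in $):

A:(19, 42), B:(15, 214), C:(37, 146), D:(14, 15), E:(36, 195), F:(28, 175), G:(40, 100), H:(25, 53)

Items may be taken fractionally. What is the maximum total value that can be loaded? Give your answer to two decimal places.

Ratios (sorted): B 14.27, F 6.25, E 5.42, C 3.95, G 2.50, A 2.21, H 2.12, D 1.07
take B (15 @ 214); take F (28 @ 175); take 28/36 of E → 151.67. Capacity used 71/71.
Total value = 540.67

540.67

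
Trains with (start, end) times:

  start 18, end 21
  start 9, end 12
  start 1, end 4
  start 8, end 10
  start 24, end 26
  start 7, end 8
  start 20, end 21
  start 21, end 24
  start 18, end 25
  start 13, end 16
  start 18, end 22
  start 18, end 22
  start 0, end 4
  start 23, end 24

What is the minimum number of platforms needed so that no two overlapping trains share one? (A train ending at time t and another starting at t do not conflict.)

The answer is the maximum number of intervals overlapping at any instant.
Events (time:±→running): 0:+→1 1:+→2 4:-→1 4:-→0 7:+→1 8:-→0 8:+→1 9:+→2 10:-→1 12:-→0 13:+→1 16:-→0 18:+→1 18:+→2 18:+→3 18:+→4 20:+→5 … peak 5.

5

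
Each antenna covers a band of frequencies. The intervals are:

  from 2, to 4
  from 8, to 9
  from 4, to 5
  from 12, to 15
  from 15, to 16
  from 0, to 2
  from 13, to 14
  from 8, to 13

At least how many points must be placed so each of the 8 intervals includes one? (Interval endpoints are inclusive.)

Process intervals by earliest right end; each time one isn't hit yet, stab at its right endpoint.
Sorted: [0,2] [2,4] [4,5] [8,9] [8,13] [13,14] [12,15] [15,16]
{[0,2],[2,4]} hit by 2; {[4,5]} hit by 5; {[8,9],[8,13]} hit by 9; {[13,14],[12,15]} hit by 14; {[15,16]} hit by 16.
Points: 2, 5, 9, 14, 16 (5 total).

5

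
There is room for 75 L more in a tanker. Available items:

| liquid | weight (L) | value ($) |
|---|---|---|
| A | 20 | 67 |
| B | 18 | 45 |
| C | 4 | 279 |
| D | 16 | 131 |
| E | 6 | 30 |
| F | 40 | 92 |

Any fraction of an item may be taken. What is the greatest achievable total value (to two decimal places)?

577.30

Order: C (279/4=69.75) > D (131/16=8.19) > E (30/6=5.00) > A (67/20=3.35) > B (45/18=2.50) > F (92/40=2.30)
Fill: take C (4 @ 279) → take D (16 @ 131) → take E (6 @ 30) → take A (20 @ 67) → take B (18 @ 45) → take 11/40 of F → 25.30; 75/75 used.
Total value = 577.30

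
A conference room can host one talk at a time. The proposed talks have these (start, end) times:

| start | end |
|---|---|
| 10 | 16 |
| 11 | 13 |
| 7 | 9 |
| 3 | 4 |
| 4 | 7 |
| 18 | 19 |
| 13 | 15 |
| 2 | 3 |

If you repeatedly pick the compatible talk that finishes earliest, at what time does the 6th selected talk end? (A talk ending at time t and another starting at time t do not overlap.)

15

Order by finish time; keep every interval that doesn't clash with the previous kept one.
By end time: (2,3), (3,4), (4,7), (7,9), (11,13), (13,15), (10,16), (18,19).
Pick (2,3); next start ≥ 3 → (3,4); next start ≥ 4 → (4,7); next start ≥ 7 → (7,9); next start ≥ 9 → (11,13); next start ≥ 13 → (13,15); next start ≥ 15 → (18,19).
Selected: (2,3) (3,4) (4,7) (7,9) (11,13) (13,15) (18,19)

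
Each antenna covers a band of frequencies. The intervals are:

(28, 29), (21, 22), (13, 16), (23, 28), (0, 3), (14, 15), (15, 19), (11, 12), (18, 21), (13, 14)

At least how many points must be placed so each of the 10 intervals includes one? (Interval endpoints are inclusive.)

Sorted: [0,3] [11,12] [13,14] [14,15] [13,16] [15,19] [18,21] [21,22] [23,28] [28,29]
{[0,3]} hit by 3; {[11,12]} hit by 12; {[13,14],[14,15],[13,16]} hit by 14; {[15,19],[18,21]} hit by 19; {[21,22]} hit by 22; {[23,28],[28,29]} hit by 28.
Points: 3, 12, 14, 19, 22, 28 (6 total).

6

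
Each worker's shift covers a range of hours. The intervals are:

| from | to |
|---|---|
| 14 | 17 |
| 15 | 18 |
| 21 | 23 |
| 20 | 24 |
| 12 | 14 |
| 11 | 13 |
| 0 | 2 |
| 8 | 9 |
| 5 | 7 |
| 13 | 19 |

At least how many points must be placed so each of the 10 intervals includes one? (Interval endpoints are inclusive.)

6

Process intervals by earliest right end; each time one isn't hit yet, stab at its right endpoint.
By right end: [0,2]  [5,7]  [8,9]  [11,13]  [12,14]  [14,17]  [15,18]  [13,19]  [21,23]  [20,24]
[0,2] uncovered → point at 2; [5,7] uncovered → point at 7; [8,9] uncovered → point at 9; [11,13] uncovered → point at 13; [14,17] uncovered → point at 17; [21,23] uncovered → point at 23.
Points: 2, 7, 9, 13, 17, 23 (6 total).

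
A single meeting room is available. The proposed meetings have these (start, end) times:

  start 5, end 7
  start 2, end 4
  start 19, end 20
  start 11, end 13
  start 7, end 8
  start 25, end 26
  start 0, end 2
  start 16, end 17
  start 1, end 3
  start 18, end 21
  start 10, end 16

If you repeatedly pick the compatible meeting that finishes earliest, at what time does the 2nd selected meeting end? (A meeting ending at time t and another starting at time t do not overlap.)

Order by finish time; keep every interval that doesn't clash with the previous kept one.
By end time: (0,2), (1,3), (2,4), (5,7), (7,8), (11,13), (10,16), (16,17), (19,20), (18,21), (25,26).
Pick (0,2); next start ≥ 2 → (2,4); next start ≥ 4 → (5,7); next start ≥ 7 → (7,8); next start ≥ 8 → (11,13); next start ≥ 13 → (16,17); next start ≥ 17 → (19,20); next start ≥ 20 → (25,26).
Selected: (0,2) (2,4) (5,7) (7,8) (11,13) (16,17) (19,20) (25,26)

4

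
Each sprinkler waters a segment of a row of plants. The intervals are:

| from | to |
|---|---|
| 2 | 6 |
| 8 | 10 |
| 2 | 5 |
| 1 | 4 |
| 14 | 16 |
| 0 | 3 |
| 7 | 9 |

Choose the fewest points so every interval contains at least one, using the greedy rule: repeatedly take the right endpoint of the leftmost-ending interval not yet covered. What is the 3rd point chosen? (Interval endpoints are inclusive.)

16

Sort by right endpoint; whenever an interval is uncovered, place a point at its right end.
By right end: [0,3]  [1,4]  [2,5]  [2,6]  [7,9]  [8,10]  [14,16]
[0,3] uncovered → point at 3; [7,9] uncovered → point at 9; [14,16] uncovered → point at 16.
Points: 3, 9, 16 (3 total).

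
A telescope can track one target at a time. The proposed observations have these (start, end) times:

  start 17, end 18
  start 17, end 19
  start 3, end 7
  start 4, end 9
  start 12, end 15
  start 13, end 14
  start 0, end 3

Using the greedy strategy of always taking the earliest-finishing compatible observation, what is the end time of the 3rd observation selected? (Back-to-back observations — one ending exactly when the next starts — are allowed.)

Sort by end time and greedily take each interval whose start is ≥ the last chosen end.
Sorted by end: (0,3)  (3,7)  (4,9)  (13,14)  (12,15)  (17,18)  (17,19)
take (0,3); take (3,7); skip (4,9); take (13,14); take (17,18); skip (17,19).
Selected: (0,3) (3,7) (13,14) (17,18)

14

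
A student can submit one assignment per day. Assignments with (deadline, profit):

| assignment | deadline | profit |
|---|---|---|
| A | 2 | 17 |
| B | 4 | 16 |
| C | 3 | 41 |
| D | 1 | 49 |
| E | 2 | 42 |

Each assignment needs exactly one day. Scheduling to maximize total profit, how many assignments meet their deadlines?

4

Sort by profit descending; place each in the latest free slot ≤ its deadline.
By profit: D(d1,49), E(d2,42), C(d3,41), A(d2,17), B(d4,16)
D→slot 1; E→slot 2; C→slot 3; A skipped; B→slot 4.
4 of 5 scheduled.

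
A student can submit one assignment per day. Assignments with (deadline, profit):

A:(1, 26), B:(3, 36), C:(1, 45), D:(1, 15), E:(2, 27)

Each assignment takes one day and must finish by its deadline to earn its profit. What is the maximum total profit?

Take jobs in profit order; each goes to the latest open slot no later than its deadline.
Profit order: C=45 B=36 E=27 A=26 D=15
Assign: C→slot 1, B→slot 3, E→slot 2, A skipped, D skipped.
Slots: [1:C] [2:E] [3:B]
Profit = 45 + 27 + 36 = 108

108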